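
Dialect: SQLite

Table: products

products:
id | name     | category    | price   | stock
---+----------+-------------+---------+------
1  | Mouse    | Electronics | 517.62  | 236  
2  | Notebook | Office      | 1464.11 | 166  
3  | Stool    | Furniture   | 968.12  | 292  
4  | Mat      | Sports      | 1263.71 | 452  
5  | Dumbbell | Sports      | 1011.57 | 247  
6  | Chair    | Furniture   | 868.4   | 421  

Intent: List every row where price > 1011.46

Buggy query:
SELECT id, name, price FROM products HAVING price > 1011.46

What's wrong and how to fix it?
Bug: HAVING filters the output of aggregation, but this query has no GROUP BY and no aggregate functions, so SQLite rejects it (HAVING clause on a non-aggregate query); the condition here is per row

Fix: Use WHERE for row-level filtering

Corrected query:
SELECT id, name, price FROM products WHERE price > 1011.46

Result:
id | name     | price  
---+----------+--------
2  | Notebook | 1464.11
4  | Mat      | 1263.71
5  | Dumbbell | 1011.57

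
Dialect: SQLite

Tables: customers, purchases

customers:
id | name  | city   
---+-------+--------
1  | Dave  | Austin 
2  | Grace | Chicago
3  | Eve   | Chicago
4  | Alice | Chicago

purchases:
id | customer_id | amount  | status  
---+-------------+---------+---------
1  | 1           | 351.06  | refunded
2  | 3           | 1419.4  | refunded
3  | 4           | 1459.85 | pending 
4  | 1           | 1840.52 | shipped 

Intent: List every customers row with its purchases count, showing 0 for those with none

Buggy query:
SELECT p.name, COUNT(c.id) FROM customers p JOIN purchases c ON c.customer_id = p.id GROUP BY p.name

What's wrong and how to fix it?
Bug: An inner join excludes parents with zero children

Fix: Switch to LEFT JOIN to retain unmatched parent rows

Corrected query:
SELECT p.name, COUNT(c.id) FROM customers p LEFT JOIN purchases c ON c.customer_id = p.id GROUP BY p.name

Result:
name  | COUNT(c.id)
------+------------
Alice | 1          
Dave  | 2          
Eve   | 1          
Grace | 0          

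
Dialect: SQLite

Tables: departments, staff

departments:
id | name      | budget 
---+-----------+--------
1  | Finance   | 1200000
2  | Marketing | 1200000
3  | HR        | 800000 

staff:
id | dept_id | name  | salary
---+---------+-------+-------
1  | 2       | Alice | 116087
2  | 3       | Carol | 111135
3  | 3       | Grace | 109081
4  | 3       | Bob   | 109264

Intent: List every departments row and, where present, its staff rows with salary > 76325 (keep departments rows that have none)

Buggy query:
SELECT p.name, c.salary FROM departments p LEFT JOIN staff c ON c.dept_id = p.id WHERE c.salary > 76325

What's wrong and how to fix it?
Bug: Filtering c.salary in WHERE discards the NULL rows produced by LEFT JOIN, turning it into an inner join

Fix: Put 'c.salary > 76325' in the JOIN's ON clause instead of WHERE

Corrected query:
SELECT p.name, c.salary FROM departments p LEFT JOIN staff c ON c.dept_id = p.id AND c.salary > 76325

Result:
name      | salary
----------+-------
Finance   | NULL  
Marketing | 116087
HR        | 109081
HR        | 109264
HR        | 111135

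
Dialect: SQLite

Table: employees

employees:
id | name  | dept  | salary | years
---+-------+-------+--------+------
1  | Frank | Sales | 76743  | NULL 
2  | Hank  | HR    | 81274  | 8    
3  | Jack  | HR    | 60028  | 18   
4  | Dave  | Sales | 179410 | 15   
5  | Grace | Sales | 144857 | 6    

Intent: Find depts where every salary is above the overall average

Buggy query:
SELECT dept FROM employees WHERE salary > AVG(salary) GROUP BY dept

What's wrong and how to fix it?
Bug: WHERE evaluates per row before aggregation, so AVG() is unavailable

Fix: Compute the overall average in a scalar subquery and compare each group's MIN against it in HAVING

Corrected query:
SELECT dept FROM employees GROUP BY dept HAVING MIN(salary) > (SELECT AVG(salary) FROM employees)

Result:
(no rows)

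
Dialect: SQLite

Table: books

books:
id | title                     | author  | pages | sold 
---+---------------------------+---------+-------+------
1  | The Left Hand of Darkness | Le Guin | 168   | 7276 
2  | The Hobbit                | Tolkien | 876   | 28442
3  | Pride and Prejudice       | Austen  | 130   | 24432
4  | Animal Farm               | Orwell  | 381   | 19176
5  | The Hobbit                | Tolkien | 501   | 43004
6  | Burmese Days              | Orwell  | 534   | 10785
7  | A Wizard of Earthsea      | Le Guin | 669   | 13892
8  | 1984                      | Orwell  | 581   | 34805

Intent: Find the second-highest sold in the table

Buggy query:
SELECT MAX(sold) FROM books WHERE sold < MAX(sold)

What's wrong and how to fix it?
Bug: MAX(sold) on the right of the comparison is an aggregate-in-WHERE error

Fix: Put the inner MAX in a scalar subquery

Corrected query:
SELECT MAX(sold) FROM books WHERE sold < (SELECT MAX(sold) FROM books)

Result:
MAX(sold)
---------
34805    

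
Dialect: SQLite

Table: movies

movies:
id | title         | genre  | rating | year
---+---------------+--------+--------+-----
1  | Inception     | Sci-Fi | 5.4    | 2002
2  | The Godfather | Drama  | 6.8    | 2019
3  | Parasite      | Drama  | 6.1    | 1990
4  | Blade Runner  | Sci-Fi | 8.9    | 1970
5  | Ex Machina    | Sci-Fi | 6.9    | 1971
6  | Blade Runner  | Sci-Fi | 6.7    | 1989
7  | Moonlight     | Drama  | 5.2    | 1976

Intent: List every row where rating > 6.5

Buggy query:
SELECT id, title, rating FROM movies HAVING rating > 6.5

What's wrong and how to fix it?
Bug: This is a non-aggregate query (no GROUP BY, no aggregates), so in SQLite the HAVING clause is invalid here; a row-level condition belongs in WHERE

Fix: Replace HAVING with WHERE since the condition applies to individual rows

Corrected query:
SELECT id, title, rating FROM movies WHERE rating > 6.5

Result:
id | title         | rating
---+---------------+-------
2  | The Godfather | 6.8   
4  | Blade Runner  | 8.9   
5  | Ex Machina    | 6.9   
6  | Blade Runner  | 6.7   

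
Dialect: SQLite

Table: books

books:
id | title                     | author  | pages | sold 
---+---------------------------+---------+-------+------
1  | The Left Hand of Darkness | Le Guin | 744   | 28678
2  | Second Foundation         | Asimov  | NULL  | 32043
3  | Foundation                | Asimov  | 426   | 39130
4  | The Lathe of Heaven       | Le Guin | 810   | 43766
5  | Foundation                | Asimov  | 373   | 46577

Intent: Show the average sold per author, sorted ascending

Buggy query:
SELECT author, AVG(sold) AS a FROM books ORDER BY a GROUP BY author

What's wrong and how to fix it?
Bug: GROUP BY must precede ORDER BY

Fix: Reorder: SELECT … FROM … GROUP BY … ORDER BY …

Corrected query:
SELECT author, AVG(sold) AS a FROM books GROUP BY author ORDER BY a

Result:
author  | a    
--------+------
Le Guin | 36222
Asimov  | 39250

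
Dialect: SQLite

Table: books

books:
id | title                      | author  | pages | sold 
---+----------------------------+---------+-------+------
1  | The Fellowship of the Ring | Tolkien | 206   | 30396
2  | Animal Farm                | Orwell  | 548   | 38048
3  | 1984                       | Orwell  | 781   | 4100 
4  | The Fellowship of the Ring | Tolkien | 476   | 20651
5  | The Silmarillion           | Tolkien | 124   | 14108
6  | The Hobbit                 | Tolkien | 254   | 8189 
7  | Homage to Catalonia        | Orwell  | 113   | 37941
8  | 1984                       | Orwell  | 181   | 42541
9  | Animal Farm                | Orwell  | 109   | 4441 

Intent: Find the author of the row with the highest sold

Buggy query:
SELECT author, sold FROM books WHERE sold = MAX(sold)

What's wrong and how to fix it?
Bug: MAX(sold) is an aggregate and cannot be used directly in WHERE

Fix: Use a subquery: WHERE sold = (SELECT MAX(sold) FROM books)

Corrected query:
SELECT author, sold FROM books WHERE sold = (SELECT MAX(sold) FROM books)

Result:
author | sold 
-------+------
Orwell | 42541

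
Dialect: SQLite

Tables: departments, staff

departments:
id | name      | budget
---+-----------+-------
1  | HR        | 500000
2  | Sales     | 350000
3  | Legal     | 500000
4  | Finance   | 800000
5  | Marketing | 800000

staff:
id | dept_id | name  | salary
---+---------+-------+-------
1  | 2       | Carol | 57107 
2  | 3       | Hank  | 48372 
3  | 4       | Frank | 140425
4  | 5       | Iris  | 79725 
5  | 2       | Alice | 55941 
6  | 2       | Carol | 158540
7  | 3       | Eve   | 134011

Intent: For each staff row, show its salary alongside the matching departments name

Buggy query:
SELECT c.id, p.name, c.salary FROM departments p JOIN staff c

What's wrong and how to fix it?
Bug: JOIN with no ON clause produces a cartesian product; every staff row pairs with every departments row

Fix: Add ON c.dept_id = p.id to the JOIN

Corrected query:
SELECT c.id, p.name, c.salary FROM departments p JOIN staff c ON c.dept_id = p.id

Result:
id | name      | salary
---+-----------+-------
1  | Sales     | 57107 
2  | Legal     | 48372 
3  | Finance   | 140425
4  | Marketing | 79725 
5  | Sales     | 55941 
6  | Sales     | 158540
7  | Legal     | 134011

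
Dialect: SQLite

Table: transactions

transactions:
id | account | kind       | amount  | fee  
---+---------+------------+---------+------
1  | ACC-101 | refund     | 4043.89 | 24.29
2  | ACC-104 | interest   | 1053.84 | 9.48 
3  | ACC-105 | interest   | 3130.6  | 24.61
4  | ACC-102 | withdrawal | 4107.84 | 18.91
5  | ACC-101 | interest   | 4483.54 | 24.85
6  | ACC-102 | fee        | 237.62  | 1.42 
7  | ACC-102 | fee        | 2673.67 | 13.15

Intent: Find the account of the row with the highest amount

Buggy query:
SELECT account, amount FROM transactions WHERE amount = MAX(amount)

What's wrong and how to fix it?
Bug: MAX(amount) is an aggregate and cannot be used directly in WHERE

Fix: Use a subquery: WHERE amount = (SELECT MAX(amount) FROM transactions)

Corrected query:
SELECT account, amount FROM transactions WHERE amount = (SELECT MAX(amount) FROM transactions)

Result:
account | amount 
--------+--------
ACC-101 | 4483.54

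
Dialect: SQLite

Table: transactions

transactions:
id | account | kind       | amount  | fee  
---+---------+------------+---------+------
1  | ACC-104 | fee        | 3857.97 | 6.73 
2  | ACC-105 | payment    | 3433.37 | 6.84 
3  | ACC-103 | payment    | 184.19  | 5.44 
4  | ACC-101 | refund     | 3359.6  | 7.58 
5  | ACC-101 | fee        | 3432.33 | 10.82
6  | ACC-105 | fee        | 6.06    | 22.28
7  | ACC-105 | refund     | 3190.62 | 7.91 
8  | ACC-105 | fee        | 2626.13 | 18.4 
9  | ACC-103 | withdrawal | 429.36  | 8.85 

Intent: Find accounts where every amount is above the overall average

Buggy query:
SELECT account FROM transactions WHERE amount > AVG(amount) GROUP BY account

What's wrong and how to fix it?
Bug: AVG() is an aggregate; it can't sit directly in WHERE

Fix: Use a subquery for AVG and a HAVING MIN(...) filter so the condition holds for every row in the group

Corrected query:
SELECT account FROM transactions GROUP BY account HAVING MIN(amount) > (SELECT AVG(amount) FROM transactions)

Result:
account
-------
ACC-101
ACC-104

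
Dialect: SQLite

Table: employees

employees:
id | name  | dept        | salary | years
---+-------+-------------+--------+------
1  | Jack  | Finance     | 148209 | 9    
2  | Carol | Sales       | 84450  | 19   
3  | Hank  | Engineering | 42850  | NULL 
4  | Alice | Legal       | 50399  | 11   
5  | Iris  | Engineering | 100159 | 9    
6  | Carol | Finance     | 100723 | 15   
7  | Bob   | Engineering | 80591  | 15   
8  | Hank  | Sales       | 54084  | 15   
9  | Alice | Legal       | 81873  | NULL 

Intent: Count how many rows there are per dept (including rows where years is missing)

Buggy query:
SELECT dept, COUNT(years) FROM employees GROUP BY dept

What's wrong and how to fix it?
Bug: COUNT(column) counts non-NULL values only; rows with NULL years aren't counted

Fix: Use COUNT(*) to count all rows regardless of NULL

Corrected query:
SELECT dept, COUNT(*) FROM employees GROUP BY dept

Result:
dept        | COUNT(*)
------------+---------
Engineering | 3       
Finance     | 2       
Legal       | 2       
Sales       | 2       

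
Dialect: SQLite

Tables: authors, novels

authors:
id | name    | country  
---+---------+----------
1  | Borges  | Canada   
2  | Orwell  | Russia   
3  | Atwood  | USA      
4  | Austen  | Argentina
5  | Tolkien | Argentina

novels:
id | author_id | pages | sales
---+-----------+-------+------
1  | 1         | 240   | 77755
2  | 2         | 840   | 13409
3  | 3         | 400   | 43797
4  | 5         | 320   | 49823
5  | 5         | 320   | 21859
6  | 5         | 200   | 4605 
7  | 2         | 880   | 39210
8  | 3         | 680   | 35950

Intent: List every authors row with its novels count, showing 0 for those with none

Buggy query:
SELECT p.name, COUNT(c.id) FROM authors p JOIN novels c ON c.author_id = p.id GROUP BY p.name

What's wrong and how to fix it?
Bug: INNER JOIN drops authors rows that have no matching novels rows

Fix: Switch to LEFT JOIN to retain unmatched parent rows

Corrected query:
SELECT p.name, COUNT(c.id) FROM authors p LEFT JOIN novels c ON c.author_id = p.id GROUP BY p.name

Result:
name    | COUNT(c.id)
--------+------------
Atwood  | 2          
Austen  | 0          
Borges  | 1          
Orwell  | 2          
Tolkien | 3          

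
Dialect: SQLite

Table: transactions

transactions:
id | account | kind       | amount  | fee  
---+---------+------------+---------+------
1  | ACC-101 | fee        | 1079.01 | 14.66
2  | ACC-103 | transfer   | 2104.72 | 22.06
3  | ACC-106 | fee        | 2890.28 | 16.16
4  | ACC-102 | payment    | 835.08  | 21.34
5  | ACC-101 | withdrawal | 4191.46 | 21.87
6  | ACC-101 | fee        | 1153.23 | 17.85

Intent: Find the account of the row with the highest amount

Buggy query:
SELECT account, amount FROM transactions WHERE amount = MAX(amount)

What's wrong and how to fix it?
Bug: WHERE is evaluated per row; an aggregate over the whole table isn't defined there

Fix: Use a subquery: WHERE amount = (SELECT MAX(amount) FROM transactions)

Corrected query:
SELECT account, amount FROM transactions WHERE amount = (SELECT MAX(amount) FROM transactions)

Result:
account | amount 
--------+--------
ACC-101 | 4191.46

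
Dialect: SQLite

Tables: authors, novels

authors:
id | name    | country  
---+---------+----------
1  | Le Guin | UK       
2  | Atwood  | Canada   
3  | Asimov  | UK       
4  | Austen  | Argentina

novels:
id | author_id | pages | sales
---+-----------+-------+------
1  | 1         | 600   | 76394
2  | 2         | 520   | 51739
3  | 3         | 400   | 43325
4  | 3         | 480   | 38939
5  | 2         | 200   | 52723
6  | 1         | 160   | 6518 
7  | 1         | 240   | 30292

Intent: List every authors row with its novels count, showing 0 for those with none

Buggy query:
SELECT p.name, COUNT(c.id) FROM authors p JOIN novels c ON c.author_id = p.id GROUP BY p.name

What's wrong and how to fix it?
Bug: INNER JOIN drops authors rows that have no matching novels rows

Fix: Use LEFT JOIN so parents without children still appear (COUNT(c.id) gives 0)

Corrected query:
SELECT p.name, COUNT(c.id) FROM authors p LEFT JOIN novels c ON c.author_id = p.id GROUP BY p.name

Result:
name    | COUNT(c.id)
--------+------------
Asimov  | 2          
Atwood  | 2          
Austen  | 0          
Le Guin | 3          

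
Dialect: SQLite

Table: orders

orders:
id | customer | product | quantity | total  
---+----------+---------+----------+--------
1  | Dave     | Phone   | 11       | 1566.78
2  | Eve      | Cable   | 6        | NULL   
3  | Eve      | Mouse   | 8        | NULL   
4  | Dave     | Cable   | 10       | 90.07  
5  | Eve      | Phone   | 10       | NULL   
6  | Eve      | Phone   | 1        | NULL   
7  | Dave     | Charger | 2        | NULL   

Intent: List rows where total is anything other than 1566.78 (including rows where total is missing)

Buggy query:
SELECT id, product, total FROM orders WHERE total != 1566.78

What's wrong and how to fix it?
Bug: 'total != 1566.78' is unknown when total is NULL, so NULL rows are silently excluded

Fix: Handle NULL separately with IS NULL alongside the inequality

Corrected query:
SELECT id, product, total FROM orders WHERE total != 1566.78 OR total IS NULL

Result:
id | product | total
---+---------+------
2  | Cable   | NULL 
3  | Mouse   | NULL 
4  | Cable   | 90.07
5  | Phone   | NULL 
6  | Phone   | NULL 
7  | Charger | NULL 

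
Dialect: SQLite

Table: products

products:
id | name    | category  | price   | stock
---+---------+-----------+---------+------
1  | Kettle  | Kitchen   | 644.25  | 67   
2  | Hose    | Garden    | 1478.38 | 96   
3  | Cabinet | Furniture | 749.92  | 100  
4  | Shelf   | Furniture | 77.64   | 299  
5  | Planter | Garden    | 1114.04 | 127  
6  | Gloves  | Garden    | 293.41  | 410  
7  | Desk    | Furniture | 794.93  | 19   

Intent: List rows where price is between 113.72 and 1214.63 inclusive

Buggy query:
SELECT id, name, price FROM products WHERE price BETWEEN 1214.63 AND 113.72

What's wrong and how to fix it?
Bug: The bounds are reversed; BETWEEN a AND b requires a <= b to match anything

Fix: Swap the bounds so the smaller value comes first

Corrected query:
SELECT id, name, price FROM products WHERE price BETWEEN 113.72 AND 1214.63

Result:
id | name    | price  
---+---------+--------
1  | Kettle  | 644.25 
3  | Cabinet | 749.92 
5  | Planter | 1114.04
6  | Gloves  | 293.41 
7  | Desk    | 794.93 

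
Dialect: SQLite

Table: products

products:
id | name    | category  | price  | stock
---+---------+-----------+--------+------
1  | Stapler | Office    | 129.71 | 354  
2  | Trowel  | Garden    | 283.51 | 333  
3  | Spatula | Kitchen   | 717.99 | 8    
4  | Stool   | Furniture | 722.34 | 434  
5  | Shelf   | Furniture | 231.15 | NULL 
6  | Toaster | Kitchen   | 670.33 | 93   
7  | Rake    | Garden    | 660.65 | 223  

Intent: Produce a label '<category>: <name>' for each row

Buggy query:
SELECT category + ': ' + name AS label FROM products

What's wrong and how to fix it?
Bug: '+' is numeric addition; on text columns SQLite converts them to 0 instead of concatenating

Fix: Use the || operator for string concatenation

Corrected query:
SELECT category || ': ' || name AS label FROM products

Result:
label           
----------------
Office: Stapler 
Garden: Trowel  
Kitchen: Spatula
Furniture: Stool
Furniture: Shelf
Kitchen: Toaster
Garden: Rake    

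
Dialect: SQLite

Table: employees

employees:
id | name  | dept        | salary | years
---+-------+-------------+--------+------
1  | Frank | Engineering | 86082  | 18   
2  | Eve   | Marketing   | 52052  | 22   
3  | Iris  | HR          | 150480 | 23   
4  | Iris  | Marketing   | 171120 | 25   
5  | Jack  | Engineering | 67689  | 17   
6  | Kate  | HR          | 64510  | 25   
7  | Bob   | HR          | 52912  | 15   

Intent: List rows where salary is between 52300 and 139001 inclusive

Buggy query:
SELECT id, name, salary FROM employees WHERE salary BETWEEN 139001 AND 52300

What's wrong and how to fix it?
Bug: BETWEEN expects the lower bound first; with 139001 AND 52300 the range is empty

Fix: Write BETWEEN 52300 AND 139001

Corrected query:
SELECT id, name, salary FROM employees WHERE salary BETWEEN 52300 AND 139001

Result:
id | name  | salary
---+-------+-------
1  | Frank | 86082 
5  | Jack  | 67689 
6  | Kate  | 64510 
7  | Bob   | 52912 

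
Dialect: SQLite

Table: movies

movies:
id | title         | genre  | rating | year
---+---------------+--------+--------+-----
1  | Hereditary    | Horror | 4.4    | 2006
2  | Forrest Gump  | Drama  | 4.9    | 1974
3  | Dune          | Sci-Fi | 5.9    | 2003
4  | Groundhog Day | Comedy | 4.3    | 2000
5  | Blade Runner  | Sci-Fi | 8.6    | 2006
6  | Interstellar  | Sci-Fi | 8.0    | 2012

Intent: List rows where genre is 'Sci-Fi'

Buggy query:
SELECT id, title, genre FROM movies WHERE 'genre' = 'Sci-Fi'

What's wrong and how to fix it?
Bug: Single quotes denote string literals in SQL; the column name is being compared as a constant string

Fix: Reference the column as genre without single quotes

Corrected query:
SELECT id, title, genre FROM movies WHERE genre = 'Sci-Fi'

Result:
id | title        | genre 
---+--------------+-------
3  | Dune         | Sci-Fi
5  | Blade Runner | Sci-Fi
6  | Interstellar | Sci-Fi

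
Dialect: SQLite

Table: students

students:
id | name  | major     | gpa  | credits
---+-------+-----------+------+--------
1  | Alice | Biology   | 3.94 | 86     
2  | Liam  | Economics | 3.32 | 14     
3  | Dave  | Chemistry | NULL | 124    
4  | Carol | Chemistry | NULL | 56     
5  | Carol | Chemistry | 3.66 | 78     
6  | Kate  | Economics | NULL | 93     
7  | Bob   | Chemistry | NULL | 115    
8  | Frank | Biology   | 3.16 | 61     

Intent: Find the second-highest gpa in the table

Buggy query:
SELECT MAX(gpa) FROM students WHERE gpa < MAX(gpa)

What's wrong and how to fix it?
Bug: The inner MAX is an aggregate inside WHERE, which is not allowed

Fix: Compute the overall MAX in a subquery, then take MAX of rows below it

Corrected query:
SELECT MAX(gpa) FROM students WHERE gpa < (SELECT MAX(gpa) FROM students)

Result:
MAX(gpa)
--------
3.66    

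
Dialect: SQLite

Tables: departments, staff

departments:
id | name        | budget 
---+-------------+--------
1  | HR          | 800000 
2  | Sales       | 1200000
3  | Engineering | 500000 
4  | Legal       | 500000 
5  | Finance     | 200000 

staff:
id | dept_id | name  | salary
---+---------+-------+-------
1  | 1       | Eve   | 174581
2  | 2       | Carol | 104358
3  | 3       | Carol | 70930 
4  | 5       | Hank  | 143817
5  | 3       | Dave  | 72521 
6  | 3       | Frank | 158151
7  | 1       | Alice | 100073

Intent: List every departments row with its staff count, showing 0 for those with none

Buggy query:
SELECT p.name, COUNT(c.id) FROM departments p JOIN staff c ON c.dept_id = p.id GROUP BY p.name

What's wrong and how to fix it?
Bug: An inner join excludes parents with zero children

Fix: Use LEFT JOIN so parents without children still appear (COUNT(c.id) gives 0)

Corrected query:
SELECT p.name, COUNT(c.id) FROM departments p LEFT JOIN staff c ON c.dept_id = p.id GROUP BY p.name

Result:
name        | COUNT(c.id)
------------+------------
Engineering | 3          
Finance     | 1          
HR          | 2          
Legal       | 0          
Sales       | 1          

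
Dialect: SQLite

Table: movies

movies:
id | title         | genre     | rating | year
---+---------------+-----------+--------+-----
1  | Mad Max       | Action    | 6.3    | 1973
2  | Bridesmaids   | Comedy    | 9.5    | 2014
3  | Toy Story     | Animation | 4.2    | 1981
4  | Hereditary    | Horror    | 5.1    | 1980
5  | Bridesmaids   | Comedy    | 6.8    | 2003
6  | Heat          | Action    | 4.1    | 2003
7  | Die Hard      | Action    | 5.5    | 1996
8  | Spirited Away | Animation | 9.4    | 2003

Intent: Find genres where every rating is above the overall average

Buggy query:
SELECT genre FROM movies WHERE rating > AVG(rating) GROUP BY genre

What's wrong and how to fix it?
Bug: AVG() is an aggregate; it can't sit directly in WHERE

Fix: Compute the overall average in a scalar subquery and compare each group's MIN against it in HAVING

Corrected query:
SELECT genre FROM movies GROUP BY genre HAVING MIN(rating) > (SELECT AVG(rating) FROM movies)

Result:
genre 
------
Comedy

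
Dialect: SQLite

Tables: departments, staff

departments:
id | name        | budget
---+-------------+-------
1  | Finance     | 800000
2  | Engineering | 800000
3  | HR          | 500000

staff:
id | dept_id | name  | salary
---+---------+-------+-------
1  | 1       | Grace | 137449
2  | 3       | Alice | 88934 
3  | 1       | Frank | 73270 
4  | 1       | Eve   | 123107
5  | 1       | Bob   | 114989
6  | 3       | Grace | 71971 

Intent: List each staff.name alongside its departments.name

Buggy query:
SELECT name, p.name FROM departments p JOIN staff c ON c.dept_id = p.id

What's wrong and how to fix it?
Bug: Both tables have a 'name' column; the unqualified reference is ambiguous

Fix: Prefix ambiguous columns with the table alias

Corrected query:
SELECT c.name, p.name FROM departments p JOIN staff c ON c.dept_id = p.id

Result:
name  | name   
------+--------
Grace | Finance
Alice | HR     
Frank | Finance
Eve   | Finance
Bob   | Finance
Grace | HR     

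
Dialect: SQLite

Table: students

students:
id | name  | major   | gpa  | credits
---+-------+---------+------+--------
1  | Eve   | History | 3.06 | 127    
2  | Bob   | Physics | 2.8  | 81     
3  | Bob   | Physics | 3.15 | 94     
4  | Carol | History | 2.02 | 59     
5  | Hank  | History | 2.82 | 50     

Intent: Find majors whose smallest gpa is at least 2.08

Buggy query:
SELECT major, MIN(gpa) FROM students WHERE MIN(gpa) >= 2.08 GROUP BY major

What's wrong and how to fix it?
Bug: MIN() in WHERE is a misuse of aggregate

Fix: Replace WHERE with HAVING after the GROUP BY

Corrected query:
SELECT major, MIN(gpa) FROM students GROUP BY major HAVING MIN(gpa) >= 2.08

Result:
major   | MIN(gpa)
--------+---------
Physics | 2.8     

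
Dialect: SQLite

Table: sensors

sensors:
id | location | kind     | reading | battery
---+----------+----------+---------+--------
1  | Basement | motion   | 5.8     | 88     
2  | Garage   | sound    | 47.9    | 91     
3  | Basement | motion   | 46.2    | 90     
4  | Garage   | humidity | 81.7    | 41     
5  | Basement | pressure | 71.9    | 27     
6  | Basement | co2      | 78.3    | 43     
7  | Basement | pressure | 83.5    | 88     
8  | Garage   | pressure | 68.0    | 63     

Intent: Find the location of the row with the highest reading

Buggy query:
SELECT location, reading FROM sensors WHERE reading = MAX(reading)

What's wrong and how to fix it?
Bug: MAX(reading) is an aggregate and cannot be used directly in WHERE

Fix: Use a subquery: WHERE reading = (SELECT MAX(reading) FROM sensors)

Corrected query:
SELECT location, reading FROM sensors WHERE reading = (SELECT MAX(reading) FROM sensors)

Result:
location | reading
---------+--------
Basement | 83.5   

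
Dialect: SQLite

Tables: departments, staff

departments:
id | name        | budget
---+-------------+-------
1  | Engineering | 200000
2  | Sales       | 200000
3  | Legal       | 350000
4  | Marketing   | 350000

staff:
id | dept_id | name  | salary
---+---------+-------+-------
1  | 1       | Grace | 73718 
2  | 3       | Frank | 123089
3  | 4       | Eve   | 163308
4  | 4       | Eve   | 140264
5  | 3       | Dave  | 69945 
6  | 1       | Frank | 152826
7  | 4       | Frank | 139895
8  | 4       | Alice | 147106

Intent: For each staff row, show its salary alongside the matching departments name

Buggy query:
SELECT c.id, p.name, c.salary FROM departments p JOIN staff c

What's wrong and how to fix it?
Bug: JOIN with no ON clause produces a cartesian product; every staff row pairs with every departments row

Fix: Add ON c.dept_id = p.id to the JOIN

Corrected query:
SELECT c.id, p.name, c.salary FROM departments p JOIN staff c ON c.dept_id = p.id

Result:
id | name        | salary
---+-------------+-------
1  | Engineering | 73718 
2  | Legal       | 123089
3  | Marketing   | 163308
4  | Marketing   | 140264
5  | Legal       | 69945 
6  | Engineering | 152826
7  | Marketing   | 139895
8  | Marketing   | 147106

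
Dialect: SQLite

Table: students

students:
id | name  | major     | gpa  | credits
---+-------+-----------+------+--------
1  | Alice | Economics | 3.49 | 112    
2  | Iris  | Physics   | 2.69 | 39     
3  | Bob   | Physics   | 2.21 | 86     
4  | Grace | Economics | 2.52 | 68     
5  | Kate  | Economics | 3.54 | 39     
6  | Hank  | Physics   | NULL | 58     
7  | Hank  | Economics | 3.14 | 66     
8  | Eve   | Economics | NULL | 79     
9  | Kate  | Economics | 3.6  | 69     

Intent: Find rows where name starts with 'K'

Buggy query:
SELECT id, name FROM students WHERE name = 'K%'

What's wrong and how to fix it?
Bug: '=' compares the literal string including the % character; pattern matching needs LIKE

Fix: Replace '=' with LIKE so 'K%' is treated as a pattern

Corrected query:
SELECT id, name FROM students WHERE name LIKE 'K%'

Result:
id | name
---+-----
5  | Kate
9  | Kate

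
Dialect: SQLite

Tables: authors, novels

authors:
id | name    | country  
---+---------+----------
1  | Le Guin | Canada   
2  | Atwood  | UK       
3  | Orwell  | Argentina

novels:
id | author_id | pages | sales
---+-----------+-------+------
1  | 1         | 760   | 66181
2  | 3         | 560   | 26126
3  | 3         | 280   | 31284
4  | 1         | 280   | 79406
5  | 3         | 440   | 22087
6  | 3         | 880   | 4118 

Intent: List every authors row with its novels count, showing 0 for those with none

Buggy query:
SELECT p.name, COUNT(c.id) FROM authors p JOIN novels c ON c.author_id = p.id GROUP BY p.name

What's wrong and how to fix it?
Bug: An inner join excludes parents with zero children

Fix: Switch to LEFT JOIN to retain unmatched parent rows

Corrected query:
SELECT p.name, COUNT(c.id) FROM authors p LEFT JOIN novels c ON c.author_id = p.id GROUP BY p.name

Result:
name    | COUNT(c.id)
--------+------------
Atwood  | 0          
Le Guin | 2          
Orwell  | 4          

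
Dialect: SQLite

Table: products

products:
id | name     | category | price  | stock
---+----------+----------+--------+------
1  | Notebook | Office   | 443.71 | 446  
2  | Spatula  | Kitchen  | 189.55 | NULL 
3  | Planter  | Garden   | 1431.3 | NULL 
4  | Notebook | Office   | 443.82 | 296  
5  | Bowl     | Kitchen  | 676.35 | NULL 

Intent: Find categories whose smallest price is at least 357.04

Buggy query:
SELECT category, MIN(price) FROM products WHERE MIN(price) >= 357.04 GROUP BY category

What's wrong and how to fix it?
Bug: MIN() in WHERE is a misuse of aggregate

Fix: Use HAVING for the per-group MIN condition

Corrected query:
SELECT category, MIN(price) FROM products GROUP BY category HAVING MIN(price) >= 357.04

Result:
category | MIN(price)
---------+-----------
Garden   | 1431.3    
Office   | 443.71    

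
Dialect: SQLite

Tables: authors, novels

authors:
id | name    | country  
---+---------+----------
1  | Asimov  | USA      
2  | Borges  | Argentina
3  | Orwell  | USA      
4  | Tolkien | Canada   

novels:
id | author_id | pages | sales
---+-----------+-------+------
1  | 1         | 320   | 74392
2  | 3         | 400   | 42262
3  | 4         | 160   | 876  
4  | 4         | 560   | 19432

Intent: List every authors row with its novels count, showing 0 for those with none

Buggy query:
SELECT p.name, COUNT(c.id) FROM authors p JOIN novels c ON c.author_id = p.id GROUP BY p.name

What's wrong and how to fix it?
Bug: INNER JOIN drops authors rows that have no matching novels rows

Fix: Switch to LEFT JOIN to retain unmatched parent rows

Corrected query:
SELECT p.name, COUNT(c.id) FROM authors p LEFT JOIN novels c ON c.author_id = p.id GROUP BY p.name

Result:
name    | COUNT(c.id)
--------+------------
Asimov  | 1          
Borges  | 0          
Orwell  | 1          
Tolkien | 2          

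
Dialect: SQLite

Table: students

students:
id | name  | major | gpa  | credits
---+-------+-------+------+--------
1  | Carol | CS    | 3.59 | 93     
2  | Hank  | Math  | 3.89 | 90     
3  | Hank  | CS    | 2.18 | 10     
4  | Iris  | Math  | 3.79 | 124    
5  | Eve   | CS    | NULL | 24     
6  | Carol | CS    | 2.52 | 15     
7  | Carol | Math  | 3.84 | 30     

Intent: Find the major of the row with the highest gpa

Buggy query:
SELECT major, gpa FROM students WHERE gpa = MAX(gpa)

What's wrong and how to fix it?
Bug: WHERE is evaluated per row; an aggregate over the whole table isn't defined there

Fix: Wrap MAX in a scalar subquery so WHERE compares against a single value

Corrected query:
SELECT major, gpa FROM students WHERE gpa = (SELECT MAX(gpa) FROM students)

Result:
major | gpa 
------+-----
Math  | 3.89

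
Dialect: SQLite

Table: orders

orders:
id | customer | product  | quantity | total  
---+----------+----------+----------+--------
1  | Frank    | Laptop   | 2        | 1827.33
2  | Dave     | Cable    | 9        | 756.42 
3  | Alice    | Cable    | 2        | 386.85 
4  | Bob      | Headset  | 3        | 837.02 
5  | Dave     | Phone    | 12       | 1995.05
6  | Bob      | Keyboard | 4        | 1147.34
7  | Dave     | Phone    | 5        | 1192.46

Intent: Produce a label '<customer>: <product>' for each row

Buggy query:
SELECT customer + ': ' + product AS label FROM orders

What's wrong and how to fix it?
Bug: SQLite uses || for string concatenation; + coerces text to numbers (yielding 0)

Fix: Replace + with || to concatenate text

Corrected query:
SELECT customer || ': ' || product AS label FROM orders

Result:
label        
-------------
Frank: Laptop
Dave: Cable  
Alice: Cable 
Bob: Headset 
Dave: Phone  
Bob: Keyboard
Dave: Phone  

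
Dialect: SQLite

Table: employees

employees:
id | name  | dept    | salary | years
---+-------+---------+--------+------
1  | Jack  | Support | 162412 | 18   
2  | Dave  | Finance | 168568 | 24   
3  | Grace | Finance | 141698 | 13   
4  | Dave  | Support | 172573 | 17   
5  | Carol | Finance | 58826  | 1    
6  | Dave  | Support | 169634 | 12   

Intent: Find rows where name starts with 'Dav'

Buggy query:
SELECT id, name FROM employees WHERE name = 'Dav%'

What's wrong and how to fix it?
Bug: '=' compares the literal string including the % character; pattern matching needs LIKE

Fix: Use LIKE for wildcard pattern matching

Corrected query:
SELECT id, name FROM employees WHERE name LIKE 'Dav%'

Result:
id | name
---+-----
2  | Dave
4  | Dave
6  | Dave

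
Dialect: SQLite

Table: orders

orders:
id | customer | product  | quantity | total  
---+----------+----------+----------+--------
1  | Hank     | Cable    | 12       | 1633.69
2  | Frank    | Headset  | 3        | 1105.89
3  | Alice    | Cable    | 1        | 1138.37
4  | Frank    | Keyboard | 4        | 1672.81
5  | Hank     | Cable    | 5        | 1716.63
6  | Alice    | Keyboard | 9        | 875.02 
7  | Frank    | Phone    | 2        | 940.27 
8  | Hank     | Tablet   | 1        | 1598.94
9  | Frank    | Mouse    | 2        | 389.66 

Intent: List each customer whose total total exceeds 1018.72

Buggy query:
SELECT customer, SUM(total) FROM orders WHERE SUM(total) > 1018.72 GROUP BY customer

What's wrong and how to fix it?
Bug: SUM(total) is an aggregate, but WHERE filters rows before aggregation

Fix: Use HAVING (which filters groups after aggregation) instead of WHERE

Corrected query:
SELECT customer, SUM(total) FROM orders GROUP BY customer HAVING SUM(total) > 1018.72

Result:
customer | SUM(total)
---------+-----------
Alice    | 2013.39   
Frank    | 4108.63   
Hank     | 4949.26   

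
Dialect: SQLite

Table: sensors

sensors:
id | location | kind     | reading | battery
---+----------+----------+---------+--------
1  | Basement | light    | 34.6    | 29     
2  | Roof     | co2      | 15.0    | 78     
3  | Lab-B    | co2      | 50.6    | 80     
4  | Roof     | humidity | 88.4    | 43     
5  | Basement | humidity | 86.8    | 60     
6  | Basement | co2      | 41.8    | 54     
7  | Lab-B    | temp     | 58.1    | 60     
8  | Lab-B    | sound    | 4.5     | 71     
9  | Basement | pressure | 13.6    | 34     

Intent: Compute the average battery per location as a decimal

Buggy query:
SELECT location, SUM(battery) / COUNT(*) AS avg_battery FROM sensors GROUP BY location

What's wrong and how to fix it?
Bug: SUM(battery) and COUNT(*) are both integers; the division truncates the fractional part

Fix: Cast one side to REAL so the division keeps the fractional part

Corrected query:
SELECT location, SUM(battery) * 1.0 / COUNT(*) AS avg_battery FROM sensors GROUP BY location

Result:
location | avg_battery
---------+------------
Basement | 44.25      
Lab-B    | 70.333333  
Roof     | 60.5       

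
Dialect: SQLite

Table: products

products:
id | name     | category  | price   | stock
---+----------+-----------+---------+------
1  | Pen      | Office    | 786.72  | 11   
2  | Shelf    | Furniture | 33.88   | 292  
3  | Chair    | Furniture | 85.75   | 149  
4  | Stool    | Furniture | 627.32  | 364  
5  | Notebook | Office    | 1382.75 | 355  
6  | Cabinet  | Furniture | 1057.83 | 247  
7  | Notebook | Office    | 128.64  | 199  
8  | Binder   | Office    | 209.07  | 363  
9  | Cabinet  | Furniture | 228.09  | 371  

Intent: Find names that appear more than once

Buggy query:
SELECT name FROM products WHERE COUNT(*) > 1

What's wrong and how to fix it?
Bug: WHERE can't reference COUNT(*); aggregates are computed after WHERE

Fix: GROUP BY name, then filter groups with HAVING COUNT(*) > 1

Corrected query:
SELECT name FROM products GROUP BY name HAVING COUNT(*) > 1

Result:
name    
--------
Cabinet 
Notebook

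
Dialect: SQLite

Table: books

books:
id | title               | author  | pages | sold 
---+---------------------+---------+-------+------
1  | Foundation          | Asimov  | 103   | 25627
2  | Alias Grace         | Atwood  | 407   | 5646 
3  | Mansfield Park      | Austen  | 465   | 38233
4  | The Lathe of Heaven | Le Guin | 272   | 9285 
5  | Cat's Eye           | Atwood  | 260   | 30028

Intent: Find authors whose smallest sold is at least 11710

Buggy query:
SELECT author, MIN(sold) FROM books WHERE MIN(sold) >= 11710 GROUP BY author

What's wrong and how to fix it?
Bug: Aggregates like MIN are computed per group after WHERE runs

Fix: Replace WHERE with HAVING after the GROUP BY

Corrected query:
SELECT author, MIN(sold) FROM books GROUP BY author HAVING MIN(sold) >= 11710

Result:
author | MIN(sold)
-------+----------
Asimov | 25627    
Austen | 38233    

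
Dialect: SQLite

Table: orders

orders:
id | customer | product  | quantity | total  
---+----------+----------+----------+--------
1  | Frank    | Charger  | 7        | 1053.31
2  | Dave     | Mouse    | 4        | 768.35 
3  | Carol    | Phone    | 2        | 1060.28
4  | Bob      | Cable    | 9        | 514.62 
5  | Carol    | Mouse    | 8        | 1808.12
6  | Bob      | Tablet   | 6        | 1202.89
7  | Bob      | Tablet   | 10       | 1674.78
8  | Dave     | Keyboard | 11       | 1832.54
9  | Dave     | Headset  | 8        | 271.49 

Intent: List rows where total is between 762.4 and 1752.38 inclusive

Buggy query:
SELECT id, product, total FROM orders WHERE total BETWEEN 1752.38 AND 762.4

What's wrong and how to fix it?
Bug: The bounds are reversed; BETWEEN a AND b requires a <= b to match anything

Fix: Write BETWEEN 762.4 AND 1752.38

Corrected query:
SELECT id, product, total FROM orders WHERE total BETWEEN 762.4 AND 1752.38

Result:
id | product | total  
---+---------+--------
1  | Charger | 1053.31
2  | Mouse   | 768.35 
3  | Phone   | 1060.28
6  | Tablet  | 1202.89
7  | Tablet  | 1674.78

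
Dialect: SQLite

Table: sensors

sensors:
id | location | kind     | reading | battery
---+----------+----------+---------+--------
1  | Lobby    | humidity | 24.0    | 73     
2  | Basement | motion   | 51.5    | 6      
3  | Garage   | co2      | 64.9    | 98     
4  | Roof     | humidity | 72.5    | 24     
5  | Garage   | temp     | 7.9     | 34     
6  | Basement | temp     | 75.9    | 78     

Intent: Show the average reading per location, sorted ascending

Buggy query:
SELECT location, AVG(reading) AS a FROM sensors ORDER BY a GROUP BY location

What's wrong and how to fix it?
Bug: GROUP BY must precede ORDER BY

Fix: Move ORDER BY to the end, after GROUP BY

Corrected query:
SELECT location, AVG(reading) AS a FROM sensors GROUP BY location ORDER BY a

Result:
location | a   
---------+-----
Lobby    | 24  
Garage   | 36.4
Basement | 63.7
Roof     | 72.5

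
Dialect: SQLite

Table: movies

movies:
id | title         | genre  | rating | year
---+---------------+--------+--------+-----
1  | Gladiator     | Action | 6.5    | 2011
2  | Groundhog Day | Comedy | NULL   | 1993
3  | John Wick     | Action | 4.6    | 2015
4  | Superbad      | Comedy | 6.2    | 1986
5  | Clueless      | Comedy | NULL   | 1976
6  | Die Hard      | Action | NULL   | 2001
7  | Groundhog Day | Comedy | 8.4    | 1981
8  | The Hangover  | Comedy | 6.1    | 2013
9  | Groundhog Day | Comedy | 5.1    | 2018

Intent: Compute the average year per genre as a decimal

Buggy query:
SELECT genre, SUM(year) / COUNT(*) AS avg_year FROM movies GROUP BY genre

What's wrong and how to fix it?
Bug: Both operands are integers, so '/' performs integer division and truncates

Fix: Multiply by 1.0 (or CAST to REAL) to force floating-point division

Corrected query:
SELECT genre, SUM(year) * 1.0 / COUNT(*) AS avg_year FROM movies GROUP BY genre

Result:
genre  | avg_year
-------+---------
Action | 2009    
Comedy | 1994.5  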